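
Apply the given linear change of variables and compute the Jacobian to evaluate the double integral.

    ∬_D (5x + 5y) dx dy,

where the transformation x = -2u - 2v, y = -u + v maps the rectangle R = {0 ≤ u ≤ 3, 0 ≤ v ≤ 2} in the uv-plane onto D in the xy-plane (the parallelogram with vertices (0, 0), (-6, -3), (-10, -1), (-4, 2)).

Compute the Jacobian determinant of (x, y) with respect to (u, v):

    ∂(x,y)/∂(u,v) = | -2  -2 | = (-2)(1) - (-2)(-1) = -4.
                   | -1  1 |

Its absolute value is |J| = 4 (the area scaling factor).

Substituting x = -2u - 2v, y = -u + v into the integrand,

    5x + 5y → -15u - 5v,

so the integral becomes

    ∬_R (-15u - 5v) · |J| du dv = ∫_0^3 ∫_0^2 (-60u - 20v) dv du.

Inner (v): -120u - 40.
Outer (u): -660.

Therefore ∬_D (5x + 5y) dx dy = -660.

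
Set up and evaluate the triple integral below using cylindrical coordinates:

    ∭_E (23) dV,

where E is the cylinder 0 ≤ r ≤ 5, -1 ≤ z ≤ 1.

In cylindrical coordinates, x = r cos(θ), y = r sin(θ), z = z, and dV = r dr dθ dz.

The integrand becomes 23, so

    ∭_E (23) dV = ∫_{0}^{2π} ∫_{0}^{5} ∫_{-1}^{1} (23) · r dz dr dθ.

Inner (z): 46r.
Middle (r from 0 to 5): 575.
Outer (θ): 1150π.

Therefore the triple integral equals 1150π.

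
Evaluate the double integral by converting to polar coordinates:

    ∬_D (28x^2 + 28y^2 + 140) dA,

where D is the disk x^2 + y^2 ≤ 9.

The region D is 0 ≤ r ≤ 3, 0 ≤ θ ≤ 2π in polar coordinates, where x = r cos(θ), y = r sin(θ), and dA = r dr dθ.

Under the substitution, the integrand becomes 28r^2 + 140, so

    ∬_D (28x^2 + 28y^2 + 140) dA = ∫_{0}^{2π} ∫_{0}^{3} (28r^2 + 140) · r dr dθ.

Inner integral (in r): ∫_{0}^{3} (28r^2 + 140) · r dr = 1197.

Outer integral (in θ): ∫_{0}^{2π} (1197) dθ = 2394π.

Therefore ∬_D (28x^2 + 28y^2 + 140) dA = 2394π.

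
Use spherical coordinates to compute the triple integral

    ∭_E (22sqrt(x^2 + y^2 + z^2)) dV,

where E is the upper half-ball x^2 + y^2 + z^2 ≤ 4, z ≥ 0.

In spherical coordinates, x = ρ sin(φ) cos(θ), y = ρ sin(φ) sin(θ), z = ρ cos(φ), and dV = ρ^2 sin(φ) dρ dφ dθ.

The integrand becomes 22ρ, so

    ∭_E (22sqrt(x^2 + y^2 + z^2)) dV = ∫_{0}^{2π} ∫_{0}^{π/2} ∫_{0}^{2} (22ρ) · ρ^2 sin(φ) dρ dφ dθ.

Inner (ρ): 88sin(φ).
Middle (φ): 88.
Outer (θ): 176π.

Therefore the triple integral equals 176π.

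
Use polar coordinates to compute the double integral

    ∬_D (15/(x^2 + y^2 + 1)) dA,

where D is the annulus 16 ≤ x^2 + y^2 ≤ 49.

The region D is 4 ≤ r ≤ 7, 0 ≤ θ ≤ 2π in polar coordinates, where x = r cos(θ), y = r sin(θ), and dA = r dr dθ.

Under the substitution, the integrand becomes 15/(r^2 + 1), so

    ∬_D (15/(x^2 + y^2 + 1)) dA = ∫_{0}^{2π} ∫_{4}^{7} (15/(r^2 + 1)) · r dr dθ.

Inner integral (in r): ∫_{4}^{7} (15/(r^2 + 1)) · r dr = log(3906250000000sqrt(34)/6975757441).

Outer integral (in θ): ∫_{0}^{2π} (log(3906250000000sqrt(34)/6975757441)) dθ = log((3906250000000sqrt(34)/6975757441)^(2π)).

Therefore ∬_D (15/(x^2 + y^2 + 1)) dA = log((3906250000000sqrt(34)/6975757441)^(2π)).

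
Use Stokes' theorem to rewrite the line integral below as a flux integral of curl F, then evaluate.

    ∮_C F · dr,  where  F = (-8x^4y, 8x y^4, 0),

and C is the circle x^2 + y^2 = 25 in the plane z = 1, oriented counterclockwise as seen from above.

Let S be the flat disk x^2 + y^2 ≤ 25 in the plane z = 1, with upward unit normal n̂ = ẑ. By Stokes' theorem,

    ∮_C F · dr = ∬_S (∇ × F) · n̂ dS = ∬_D (curl F)_z dA,

where D is the disk x^2 + y^2 ≤ 25.

Compute the curl of F = (-8x^4y, 8x y^4, 0):
    (∇ × F)_x = ∂F_z/∂y - ∂F_y/∂z = 0,
    (∇ × F)_y = ∂F_x/∂z - ∂F_z/∂x = 0,
    (∇ × F)_z = ∂F_y/∂x - ∂F_x/∂y = 8x^4 + 8y^4.

On z = 1, (curl F)_z = 8x^4 + 8y^4.

Convert to polar (x = r cos θ, y = r sin θ, dA = r dr dθ); the integrand becomes 8r^4(sin(θ)^4 + cos(θ)^4), so

    ∬_D (curl F)_z dA = ∫_0^{2π} ∫_0^{5} (8r^4(sin(θ)^4 + cos(θ)^4)) · r dr dθ.

Inner (r from 0 to 5): 62500sin(θ)^4/3 + 62500cos(θ)^4/3.
Outer (θ from 0 to 2π): 31250π.

Therefore ∮_C F · dr = 31250π.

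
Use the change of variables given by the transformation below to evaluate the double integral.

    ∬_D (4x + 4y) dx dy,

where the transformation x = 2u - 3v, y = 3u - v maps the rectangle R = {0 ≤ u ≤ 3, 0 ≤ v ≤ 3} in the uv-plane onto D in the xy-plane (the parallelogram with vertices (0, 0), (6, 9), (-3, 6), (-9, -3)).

Compute the Jacobian determinant of (x, y) with respect to (u, v):

    ∂(x,y)/∂(u,v) = | 2  -3 | = (2)(-1) - (-3)(3) = 7.
                   | 3  -1 |

Its absolute value is |J| = 7 (the area scaling factor).

Substituting x = 2u - 3v, y = 3u - v into the integrand,

    4x + 4y → 20u - 16v,

so the integral becomes

    ∬_R (20u - 16v) · |J| du dv = ∫_0^3 ∫_0^3 (140u - 112v) dv du.

Inner (v): 420u - 504.
Outer (u): 378.

Therefore ∬_D (4x + 4y) dx dy = 378.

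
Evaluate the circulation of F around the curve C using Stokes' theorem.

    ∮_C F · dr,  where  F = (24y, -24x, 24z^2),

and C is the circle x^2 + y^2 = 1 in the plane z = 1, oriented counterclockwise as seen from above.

Let S be the flat disk x^2 + y^2 ≤ 1 in the plane z = 1, with upward unit normal n̂ = ẑ. By Stokes' theorem,

    ∮_C F · dr = ∬_S (∇ × F) · n̂ dS = ∬_D (curl F)_z dA,

where D is the disk x^2 + y^2 ≤ 1.

Compute the curl of F = (24y, -24x, 24z^2):
    (∇ × F)_x = ∂F_z/∂y - ∂F_y/∂z = 0,
    (∇ × F)_y = ∂F_x/∂z - ∂F_z/∂x = 0,
    (∇ × F)_z = ∂F_y/∂x - ∂F_x/∂y = -48.

On z = 1, (curl F)_z = -48.

Convert to polar (x = r cos θ, y = r sin θ, dA = r dr dθ); the integrand becomes -48, so

    ∬_D (curl F)_z dA = ∫_0^{2π} ∫_0^{1} (-48) · r dr dθ.

Inner (r from 0 to 1): -24.
Outer (θ from 0 to 2π): -48π.

Therefore ∮_C F · dr = -48π.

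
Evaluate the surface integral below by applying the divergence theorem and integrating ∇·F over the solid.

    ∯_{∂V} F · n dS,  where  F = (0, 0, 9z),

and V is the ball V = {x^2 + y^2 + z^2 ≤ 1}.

By the divergence theorem,

    ∯_{∂V} F · n dS = ∭_V (∇ · F) dV.

Compute the divergence:
    ∇ · F = ∂F_x/∂x + ∂F_y/∂y + ∂F_z/∂z = 0 + 0 + 9 = 9.

In spherical coordinates, x = ρ sin(φ) cos(θ), y = ρ sin(φ) sin(θ), z = ρ cos(φ), dV = ρ^2 sin(φ) dρ dφ dθ, with 0 ≤ ρ ≤ 1, 0 ≤ φ ≤ π, 0 ≤ θ ≤ 2π.

The integrand, after substitution and multiplying by the volume element, becomes (9) · ρ^2 sin(φ), so

    ∭_V (∇·F) dV = ∫_0^{2π} ∫_0^{π} ∫_0^{1} (9) · ρ^2 sin(φ) dρ dφ dθ.

Inner (ρ from 0 to 1): 3sin(φ).
Middle (φ from 0 to π): 6.
Outer (θ from 0 to 2π): 12π.

Therefore ∯_{∂V} F · n dS = 12π.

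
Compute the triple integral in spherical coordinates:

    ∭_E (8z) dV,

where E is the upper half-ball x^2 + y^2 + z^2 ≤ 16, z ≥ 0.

In spherical coordinates, x = ρ sin(φ) cos(θ), y = ρ sin(φ) sin(θ), z = ρ cos(φ), and dV = ρ^2 sin(φ) dρ dφ dθ.

The integrand becomes 8ρ cos(φ), so

    ∭_E (8z) dV = ∫_{0}^{2π} ∫_{0}^{π/2} ∫_{0}^{4} (8ρ cos(φ)) · ρ^2 sin(φ) dρ dφ dθ.

Inner (ρ): 256sin(2φ).
Middle (φ): 256.
Outer (θ): 512π.

Therefore the triple integral equals 512π.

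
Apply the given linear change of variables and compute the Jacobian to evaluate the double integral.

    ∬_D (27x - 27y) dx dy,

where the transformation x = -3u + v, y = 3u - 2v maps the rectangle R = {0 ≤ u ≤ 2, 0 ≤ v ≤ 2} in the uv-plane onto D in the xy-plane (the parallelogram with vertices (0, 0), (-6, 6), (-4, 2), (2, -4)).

Compute the Jacobian determinant of (x, y) with respect to (u, v):

    ∂(x,y)/∂(u,v) = | -3  1 | = (-3)(-2) - (1)(3) = 3.
                   | 3  -2 |

Its absolute value is |J| = 3 (the area scaling factor).

Substituting x = -3u + v, y = 3u - 2v into the integrand,

    27x - 27y → -162u + 81v,

so the integral becomes

    ∬_R (-162u + 81v) · |J| du dv = ∫_0^2 ∫_0^2 (-486u + 243v) dv du.

Inner (v): 486 - 972u.
Outer (u): -972.

Therefore ∬_D (27x - 27y) dx dy = -972.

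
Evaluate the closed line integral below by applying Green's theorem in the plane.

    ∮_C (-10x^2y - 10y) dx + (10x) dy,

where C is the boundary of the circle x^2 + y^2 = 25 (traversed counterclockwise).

Green's theorem converts the closed line integral into a double integral over the enclosed region D:

    ∮_C P dx + Q dy = ∬_D (∂Q/∂x - ∂P/∂y) dA.

Here P = -10x^2y - 10y, Q = 10x, so

    ∂Q/∂x = 10,    ∂P/∂y = -10x^2 - 10,
    ∂Q/∂x - ∂P/∂y = 10x^2 + 20.

D is the region x^2 + y^2 ≤ 25. Evaluating the double integral:

In polar coordinates (x = r cos θ, y = r sin θ, dA = r dr dθ) the integrand becomes 10r^2cos(θ)^2 + 20, so

    ∬_D (10x^2 + 20) dA = ∫_0^{2π} ∫_0^{5} (10r^2cos(θ)^2 + 20) · r dr dθ.

Inner (r from 0 to 5): 3125cos(θ)^2/2 + 250.
Outer (θ from 0 to 2π): 4125π/2.

Therefore ∮_C P dx + Q dy = 4125π/2.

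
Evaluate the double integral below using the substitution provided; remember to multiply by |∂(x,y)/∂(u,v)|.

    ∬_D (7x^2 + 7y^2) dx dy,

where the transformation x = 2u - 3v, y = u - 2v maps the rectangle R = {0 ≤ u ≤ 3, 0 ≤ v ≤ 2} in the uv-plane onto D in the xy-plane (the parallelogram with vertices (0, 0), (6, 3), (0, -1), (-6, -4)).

Compute the Jacobian determinant of (x, y) with respect to (u, v):

    ∂(x,y)/∂(u,v) = | 2  -3 | = (2)(-2) - (-3)(1) = -1.
                   | 1  -2 |

Its absolute value is |J| = 1 (the area scaling factor).

Substituting x = 2u - 3v, y = u - 2v into the integrand,

    7x^2 + 7y^2 → 35u^2 - 112u v + 91v^2,

so the integral becomes

    ∬_R (35u^2 - 112u v + 91v^2) · |J| du dv = ∫_0^3 ∫_0^2 (35u^2 - 112u v + 91v^2) dv du.

Inner (v): 70u^2 - 224u + 728/3.
Outer (u): 350.

Therefore ∬_D (7x^2 + 7y^2) dx dy = 350.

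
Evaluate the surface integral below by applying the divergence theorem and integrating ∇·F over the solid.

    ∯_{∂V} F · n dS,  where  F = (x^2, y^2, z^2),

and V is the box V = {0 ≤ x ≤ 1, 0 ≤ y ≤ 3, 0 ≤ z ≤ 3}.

By the divergence theorem,

    ∯_{∂V} F · n dS = ∭_V (∇ · F) dV.

Compute the divergence:
    ∇ · F = ∂F_x/∂x + ∂F_y/∂y + ∂F_z/∂z = 2x + 2y + 2z.

V is a rectangular box, so dV = dx dy dz with 0 ≤ x ≤ 1, 0 ≤ y ≤ 3, 0 ≤ z ≤ 3.

Integrate (2x + 2y + 2z) over V as an iterated integral:

    ∭_V (∇·F) dV = ∫_0^{1} ∫_0^{3} ∫_0^{3} (2x + 2y + 2z) dz dy dx.

Inner (z from 0 to 3): 6x + 6y + 9.
Middle (y from 0 to 3): 18x + 54.
Outer (x from 0 to 1): 63.

Therefore ∯_{∂V} F · n dS = 63.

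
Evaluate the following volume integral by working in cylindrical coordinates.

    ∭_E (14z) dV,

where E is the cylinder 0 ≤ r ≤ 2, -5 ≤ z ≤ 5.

In cylindrical coordinates, x = r cos(θ), y = r sin(θ), z = z, and dV = r dr dθ dz.

The integrand becomes 14z, so

    ∭_E (14z) dV = ∫_{0}^{2π} ∫_{0}^{2} ∫_{-5}^{5} (14z) · r dz dr dθ.

Inner (z): 0.
Middle (r from 0 to 2): 0.
Outer (θ): 0.

Therefore the triple integral equals 0.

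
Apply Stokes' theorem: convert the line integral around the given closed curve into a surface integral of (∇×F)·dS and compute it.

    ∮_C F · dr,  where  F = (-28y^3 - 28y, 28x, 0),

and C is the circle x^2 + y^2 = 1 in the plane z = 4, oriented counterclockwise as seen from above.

Let S be the flat disk x^2 + y^2 ≤ 1 in the plane z = 4, with upward unit normal n̂ = ẑ. By Stokes' theorem,

    ∮_C F · dr = ∬_S (∇ × F) · n̂ dS = ∬_D (curl F)_z dA,

where D is the disk x^2 + y^2 ≤ 1.

Compute the curl of F = (-28y^3 - 28y, 28x, 0):
    (∇ × F)_x = ∂F_z/∂y - ∂F_y/∂z = 0,
    (∇ × F)_y = ∂F_x/∂z - ∂F_z/∂x = 0,
    (∇ × F)_z = ∂F_y/∂x - ∂F_x/∂y = 84y^2 + 56.

On z = 4, (curl F)_z = 84y^2 + 56.

Convert to polar (x = r cos θ, y = r sin θ, dA = r dr dθ); the integrand becomes 84r^2sin(θ)^2 + 56, so

    ∬_D (curl F)_z dA = ∫_0^{2π} ∫_0^{1} (84r^2sin(θ)^2 + 56) · r dr dθ.

Inner (r from 0 to 1): 21sin(θ)^2 + 28.
Outer (θ from 0 to 2π): 77π.

Therefore ∮_C F · dr = 77π.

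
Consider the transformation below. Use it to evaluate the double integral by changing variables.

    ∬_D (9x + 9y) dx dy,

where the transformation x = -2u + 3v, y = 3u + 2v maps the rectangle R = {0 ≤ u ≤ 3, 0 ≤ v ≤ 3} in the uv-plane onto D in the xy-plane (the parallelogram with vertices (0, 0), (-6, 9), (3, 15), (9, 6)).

Compute the Jacobian determinant of (x, y) with respect to (u, v):

    ∂(x,y)/∂(u,v) = | -2  3 | = (-2)(2) - (3)(3) = -13.
                   | 3  2 |

Its absolute value is |J| = 13 (the area scaling factor).

Substituting x = -2u + 3v, y = 3u + 2v into the integrand,

    9x + 9y → 9u + 45v,

so the integral becomes

    ∬_R (9u + 45v) · |J| du dv = ∫_0^3 ∫_0^3 (117u + 585v) dv du.

Inner (v): 351u + 5265/2.
Outer (u): 9477.

Therefore ∬_D (9x + 9y) dx dy = 9477.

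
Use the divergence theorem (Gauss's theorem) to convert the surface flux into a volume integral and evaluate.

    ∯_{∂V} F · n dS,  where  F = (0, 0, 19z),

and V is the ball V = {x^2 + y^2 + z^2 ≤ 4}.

By the divergence theorem,

    ∯_{∂V} F · n dS = ∭_V (∇ · F) dV.

Compute the divergence:
    ∇ · F = ∂F_x/∂x + ∂F_y/∂y + ∂F_z/∂z = 0 + 0 + 19 = 19.

In spherical coordinates, x = ρ sin(φ) cos(θ), y = ρ sin(φ) sin(θ), z = ρ cos(φ), dV = ρ^2 sin(φ) dρ dφ dθ, with 0 ≤ ρ ≤ 2, 0 ≤ φ ≤ π, 0 ≤ θ ≤ 2π.

The integrand, after substitution and multiplying by the volume element, becomes (19) · ρ^2 sin(φ), so

    ∭_V (∇·F) dV = ∫_0^{2π} ∫_0^{π} ∫_0^{2} (19) · ρ^2 sin(φ) dρ dφ dθ.

Inner (ρ from 0 to 2): 152sin(φ)/3.
Middle (φ from 0 to π): 304/3.
Outer (θ from 0 to 2π): 608π/3.

Therefore ∯_{∂V} F · n dS = 608π/3.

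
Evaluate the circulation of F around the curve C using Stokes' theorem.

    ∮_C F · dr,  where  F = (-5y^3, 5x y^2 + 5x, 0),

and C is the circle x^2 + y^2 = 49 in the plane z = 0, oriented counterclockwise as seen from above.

Let S be the flat disk x^2 + y^2 ≤ 49 in the plane z = 0, with upward unit normal n̂ = ẑ. By Stokes' theorem,

    ∮_C F · dr = ∬_S (∇ × F) · n̂ dS = ∬_D (curl F)_z dA,

where D is the disk x^2 + y^2 ≤ 49.

Compute the curl of F = (-5y^3, 5x y^2 + 5x, 0):
    (∇ × F)_x = ∂F_z/∂y - ∂F_y/∂z = 0,
    (∇ × F)_y = ∂F_x/∂z - ∂F_z/∂x = 0,
    (∇ × F)_z = ∂F_y/∂x - ∂F_x/∂y = 20y^2 + 5.

On z = 0, (curl F)_z = 20y^2 + 5.

Convert to polar (x = r cos θ, y = r sin θ, dA = r dr dθ); the integrand becomes 20r^2sin(θ)^2 + 5, so

    ∬_D (curl F)_z dA = ∫_0^{2π} ∫_0^{7} (20r^2sin(θ)^2 + 5) · r dr dθ.

Inner (r from 0 to 7): 12005sin(θ)^2 + 245/2.
Outer (θ from 0 to 2π): 12250π.

Therefore ∮_C F · dr = 12250π.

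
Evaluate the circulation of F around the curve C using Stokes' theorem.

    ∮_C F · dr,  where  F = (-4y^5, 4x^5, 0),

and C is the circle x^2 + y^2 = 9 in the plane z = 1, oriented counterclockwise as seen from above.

Let S be the flat disk x^2 + y^2 ≤ 9 in the plane z = 1, with upward unit normal n̂ = ẑ. By Stokes' theorem,

    ∮_C F · dr = ∬_S (∇ × F) · n̂ dS = ∬_D (curl F)_z dA,

where D is the disk x^2 + y^2 ≤ 9.

Compute the curl of F = (-4y^5, 4x^5, 0):
    (∇ × F)_x = ∂F_z/∂y - ∂F_y/∂z = 0,
    (∇ × F)_y = ∂F_x/∂z - ∂F_z/∂x = 0,
    (∇ × F)_z = ∂F_y/∂x - ∂F_x/∂y = 20x^4 + 20y^4.

On z = 1, (curl F)_z = 20x^4 + 20y^4.

Convert to polar (x = r cos θ, y = r sin θ, dA = r dr dθ); the integrand becomes 20r^4(sin(θ)^4 + cos(θ)^4), so

    ∬_D (curl F)_z dA = ∫_0^{2π} ∫_0^{3} (20r^4(sin(θ)^4 + cos(θ)^4)) · r dr dθ.

Inner (r from 0 to 3): 2430sin(θ)^4 + 2430cos(θ)^4.
Outer (θ from 0 to 2π): 3645π.

Therefore ∮_C F · dr = 3645π.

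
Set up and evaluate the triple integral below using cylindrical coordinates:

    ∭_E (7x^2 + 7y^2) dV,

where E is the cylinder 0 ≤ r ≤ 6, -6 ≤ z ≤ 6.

In cylindrical coordinates, x = r cos(θ), y = r sin(θ), z = z, and dV = r dr dθ dz.

The integrand becomes 7r^2, so

    ∭_E (7x^2 + 7y^2) dV = ∫_{0}^{2π} ∫_{0}^{6} ∫_{-6}^{6} (7r^2) · r dz dr dθ.

Inner (z): 84r^3.
Middle (r from 0 to 6): 27216.
Outer (θ): 54432π.

Therefore the triple integral equals 54432π.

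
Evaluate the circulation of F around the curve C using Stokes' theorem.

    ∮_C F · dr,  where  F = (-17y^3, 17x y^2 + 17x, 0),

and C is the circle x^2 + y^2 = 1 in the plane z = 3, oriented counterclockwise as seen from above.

Let S be the flat disk x^2 + y^2 ≤ 1 in the plane z = 3, with upward unit normal n̂ = ẑ. By Stokes' theorem,

    ∮_C F · dr = ∬_S (∇ × F) · n̂ dS = ∬_D (curl F)_z dA,

where D is the disk x^2 + y^2 ≤ 1.

Compute the curl of F = (-17y^3, 17x y^2 + 17x, 0):
    (∇ × F)_x = ∂F_z/∂y - ∂F_y/∂z = 0,
    (∇ × F)_y = ∂F_x/∂z - ∂F_z/∂x = 0,
    (∇ × F)_z = ∂F_y/∂x - ∂F_x/∂y = 68y^2 + 17.

On z = 3, (curl F)_z = 68y^2 + 17.

Convert to polar (x = r cos θ, y = r sin θ, dA = r dr dθ); the integrand becomes 68r^2sin(θ)^2 + 17, so

    ∬_D (curl F)_z dA = ∫_0^{2π} ∫_0^{1} (68r^2sin(θ)^2 + 17) · r dr dθ.

Inner (r from 0 to 1): 17sin(θ)^2 + 17/2.
Outer (θ from 0 to 2π): 34π.

Therefore ∮_C F · dr = 34π.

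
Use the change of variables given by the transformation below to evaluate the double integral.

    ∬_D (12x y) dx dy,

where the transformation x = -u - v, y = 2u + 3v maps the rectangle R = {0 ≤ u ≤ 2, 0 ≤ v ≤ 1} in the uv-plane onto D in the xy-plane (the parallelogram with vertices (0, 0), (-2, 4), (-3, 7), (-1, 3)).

Compute the Jacobian determinant of (x, y) with respect to (u, v):

    ∂(x,y)/∂(u,v) = | -1  -1 | = (-1)(3) - (-1)(2) = -1.
                   | 2  3 |

Its absolute value is |J| = 1 (the area scaling factor).

Substituting x = -u - v, y = 2u + 3v into the integrand,

    12x y → -24u^2 - 60u v - 36v^2,

so the integral becomes

    ∬_R (-24u^2 - 60u v - 36v^2) · |J| du dv = ∫_0^2 ∫_0^1 (-24u^2 - 60u v - 36v^2) dv du.

Inner (v): -24u^2 - 30u - 12.
Outer (u): -148.

Therefore ∬_D (12x y) dx dy = -148.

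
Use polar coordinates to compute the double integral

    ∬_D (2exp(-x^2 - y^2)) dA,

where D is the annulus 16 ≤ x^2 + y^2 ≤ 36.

The region D is 4 ≤ r ≤ 6, 0 ≤ θ ≤ 2π in polar coordinates, where x = r cos(θ), y = r sin(θ), and dA = r dr dθ.

Under the substitution, the integrand becomes 2exp(-r^2), so

    ∬_D (2exp(-x^2 - y^2)) dA = ∫_{0}^{2π} ∫_{4}^{6} (2exp(-r^2)) · r dr dθ.

Inner integral (in r): ∫_{4}^{6} (2exp(-r^2)) · r dr = -(1 - exp(20))exp(-36).

Outer integral (in θ): ∫_{0}^{2π} (-(1 - exp(20))exp(-36)) dθ = -2π (1 - exp(20))exp(-36).

Therefore ∬_D (2exp(-x^2 - y^2)) dA = -2π (1 - exp(20))exp(-36).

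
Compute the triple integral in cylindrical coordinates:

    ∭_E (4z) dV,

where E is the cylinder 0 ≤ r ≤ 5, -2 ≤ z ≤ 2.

In cylindrical coordinates, x = r cos(θ), y = r sin(θ), z = z, and dV = r dr dθ dz.

The integrand becomes 4z, so

    ∭_E (4z) dV = ∫_{0}^{2π} ∫_{0}^{5} ∫_{-2}^{2} (4z) · r dz dr dθ.

Inner (z): 0.
Middle (r from 0 to 5): 0.
Outer (θ): 0.

Therefore the triple integral equals 0.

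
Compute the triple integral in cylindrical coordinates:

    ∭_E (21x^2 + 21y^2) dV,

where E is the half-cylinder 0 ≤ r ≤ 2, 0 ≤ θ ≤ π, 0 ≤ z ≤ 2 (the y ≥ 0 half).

In cylindrical coordinates, x = r cos(θ), y = r sin(θ), z = z, and dV = r dr dθ dz.

The integrand becomes 21r^2, so

    ∭_E (21x^2 + 21y^2) dV = ∫_{0}^{π} ∫_{0}^{2} ∫_{0}^{2} (21r^2) · r dz dr dθ.

Inner (z): 42r^3.
Middle (r from 0 to 2): 168.
Outer (θ): 168π.

Therefore the triple integral equals 168π.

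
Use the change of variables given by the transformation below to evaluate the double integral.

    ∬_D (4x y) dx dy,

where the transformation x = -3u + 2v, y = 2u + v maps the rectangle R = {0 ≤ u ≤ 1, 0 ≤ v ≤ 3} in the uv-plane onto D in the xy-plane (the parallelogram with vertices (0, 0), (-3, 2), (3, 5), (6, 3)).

Compute the Jacobian determinant of (x, y) with respect to (u, v):

    ∂(x,y)/∂(u,v) = | -3  2 | = (-3)(1) - (2)(2) = -7.
                   | 2  1 |

Its absolute value is |J| = 7 (the area scaling factor).

Substituting x = -3u + 2v, y = 2u + v into the integrand,

    4x y → -24u^2 + 4u v + 8v^2,

so the integral becomes

    ∬_R (-24u^2 + 4u v + 8v^2) · |J| du dv = ∫_0^1 ∫_0^3 (-168u^2 + 28u v + 56v^2) dv du.

Inner (v): -504u^2 + 126u + 504.
Outer (u): 399.

Therefore ∬_D (4x y) dx dy = 399.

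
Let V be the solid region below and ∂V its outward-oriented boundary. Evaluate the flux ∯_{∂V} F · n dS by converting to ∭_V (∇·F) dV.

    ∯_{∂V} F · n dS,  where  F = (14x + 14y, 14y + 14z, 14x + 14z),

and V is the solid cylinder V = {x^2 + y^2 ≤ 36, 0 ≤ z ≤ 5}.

By the divergence theorem,

    ∯_{∂V} F · n dS = ∭_V (∇ · F) dV.

Compute the divergence:
    ∇ · F = ∂F_x/∂x + ∂F_y/∂y + ∂F_z/∂z = 14 + 14 + 14 = 42.

In cylindrical coordinates, x = r cos(θ), y = r sin(θ), z = z, dV = r dr dθ dz, with 0 ≤ r ≤ 6, 0 ≤ θ ≤ 2π, 0 ≤ z ≤ 5.

The integrand, after substitution and multiplying by the volume element, becomes (42) · r, so

    ∭_V (∇·F) dV = ∫_0^{2π} ∫_0^{6} ∫_0^{5} (42) · r dz dr dθ.

Inner (z from 0 to 5): 210r.
Middle (r from 0 to 6): 3780.
Outer (θ from 0 to 2π): 7560π.

Therefore ∯_{∂V} F · n dS = 7560π.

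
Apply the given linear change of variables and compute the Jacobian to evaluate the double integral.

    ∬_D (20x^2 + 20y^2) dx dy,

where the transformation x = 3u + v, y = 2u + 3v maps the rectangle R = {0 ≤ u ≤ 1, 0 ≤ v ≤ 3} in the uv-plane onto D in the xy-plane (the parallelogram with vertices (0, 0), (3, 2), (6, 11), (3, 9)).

Compute the Jacobian determinant of (x, y) with respect to (u, v):

    ∂(x,y)/∂(u,v) = | 3  1 | = (3)(3) - (1)(2) = 7.
                   | 2  3 |

Its absolute value is |J| = 7 (the area scaling factor).

Substituting x = 3u + v, y = 2u + 3v into the integrand,

    20x^2 + 20y^2 → 260u^2 + 360u v + 200v^2,

so the integral becomes

    ∬_R (260u^2 + 360u v + 200v^2) · |J| du dv = ∫_0^1 ∫_0^3 (1820u^2 + 2520u v + 1400v^2) dv du.

Inner (v): 5460u^2 + 11340u + 12600.
Outer (u): 20090.

Therefore ∬_D (20x^2 + 20y^2) dx dy = 20090.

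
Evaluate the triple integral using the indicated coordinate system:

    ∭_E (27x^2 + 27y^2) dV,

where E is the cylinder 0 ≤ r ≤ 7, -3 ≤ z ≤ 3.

In cylindrical coordinates, x = r cos(θ), y = r sin(θ), z = z, and dV = r dr dθ dz.

The integrand becomes 27r^2, so

    ∭_E (27x^2 + 27y^2) dV = ∫_{0}^{2π} ∫_{0}^{7} ∫_{-3}^{3} (27r^2) · r dz dr dθ.

Inner (z): 162r^3.
Middle (r from 0 to 7): 194481/2.
Outer (θ): 194481π.

Therefore the triple integral equals 194481π.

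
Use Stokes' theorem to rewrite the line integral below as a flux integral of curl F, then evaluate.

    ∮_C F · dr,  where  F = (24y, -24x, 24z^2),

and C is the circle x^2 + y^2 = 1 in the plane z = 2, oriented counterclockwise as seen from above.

Let S be the flat disk x^2 + y^2 ≤ 1 in the plane z = 2, with upward unit normal n̂ = ẑ. By Stokes' theorem,

    ∮_C F · dr = ∬_S (∇ × F) · n̂ dS = ∬_D (curl F)_z dA,

where D is the disk x^2 + y^2 ≤ 1.

Compute the curl of F = (24y, -24x, 24z^2):
    (∇ × F)_x = ∂F_z/∂y - ∂F_y/∂z = 0,
    (∇ × F)_y = ∂F_x/∂z - ∂F_z/∂x = 0,
    (∇ × F)_z = ∂F_y/∂x - ∂F_x/∂y = -48.

On z = 2, (curl F)_z = -48.

Convert to polar (x = r cos θ, y = r sin θ, dA = r dr dθ); the integrand becomes -48, so

    ∬_D (curl F)_z dA = ∫_0^{2π} ∫_0^{1} (-48) · r dr dθ.

Inner (r from 0 to 1): -24.
Outer (θ from 0 to 2π): -48π.

Therefore ∮_C F · dr = -48π.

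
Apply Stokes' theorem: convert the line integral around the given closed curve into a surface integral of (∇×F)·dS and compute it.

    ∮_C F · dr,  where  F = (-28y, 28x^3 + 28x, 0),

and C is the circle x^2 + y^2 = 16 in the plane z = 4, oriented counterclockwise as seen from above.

Let S be the flat disk x^2 + y^2 ≤ 16 in the plane z = 4, with upward unit normal n̂ = ẑ. By Stokes' theorem,

    ∮_C F · dr = ∬_S (∇ × F) · n̂ dS = ∬_D (curl F)_z dA,

where D is the disk x^2 + y^2 ≤ 16.

Compute the curl of F = (-28y, 28x^3 + 28x, 0):
    (∇ × F)_x = ∂F_z/∂y - ∂F_y/∂z = 0,
    (∇ × F)_y = ∂F_x/∂z - ∂F_z/∂x = 0,
    (∇ × F)_z = ∂F_y/∂x - ∂F_x/∂y = 84x^2 + 56.

On z = 4, (curl F)_z = 84x^2 + 56.

Convert to polar (x = r cos θ, y = r sin θ, dA = r dr dθ); the integrand becomes 84r^2cos(θ)^2 + 56, so

    ∬_D (curl F)_z dA = ∫_0^{2π} ∫_0^{4} (84r^2cos(θ)^2 + 56) · r dr dθ.

Inner (r from 0 to 4): 5376cos(θ)^2 + 448.
Outer (θ from 0 to 2π): 6272π.

Therefore ∮_C F · dr = 6272π.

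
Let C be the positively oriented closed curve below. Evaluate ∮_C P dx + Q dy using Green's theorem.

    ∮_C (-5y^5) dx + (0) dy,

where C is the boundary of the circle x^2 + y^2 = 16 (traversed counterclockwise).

Green's theorem converts the closed line integral into a double integral over the enclosed region D:

    ∮_C P dx + Q dy = ∬_D (∂Q/∂x - ∂P/∂y) dA.

Here P = -5y^5, Q = 0, so

    ∂Q/∂x = 0,    ∂P/∂y = -25y^4,
    ∂Q/∂x - ∂P/∂y = 25y^4.

D is the region x^2 + y^2 ≤ 16. Evaluating the double integral:

In polar coordinates (x = r cos θ, y = r sin θ, dA = r dr dθ) the integrand becomes 25r^4sin(θ)^4, so

    ∬_D (25y^4) dA = ∫_0^{2π} ∫_0^{4} (25r^4sin(θ)^4) · r dr dθ.

Inner (r from 0 to 4): 51200sin(θ)^4/3.
Outer (θ from 0 to 2π): 12800π.

Therefore ∮_C P dx + Q dy = 12800π.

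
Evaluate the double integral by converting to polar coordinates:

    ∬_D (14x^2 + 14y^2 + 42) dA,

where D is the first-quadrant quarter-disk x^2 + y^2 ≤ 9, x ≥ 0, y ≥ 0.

The region D is 0 ≤ r ≤ 3, 0 ≤ θ ≤ π/2 in polar coordinates, where x = r cos(θ), y = r sin(θ), and dA = r dr dθ.

Under the substitution, the integrand becomes 14r^2 + 42, so

    ∬_D (14x^2 + 14y^2 + 42) dA = ∫_{0}^{π/2} ∫_{0}^{3} (14r^2 + 42) · r dr dθ.

Inner integral (in r): ∫_{0}^{3} (14r^2 + 42) · r dr = 945/2.

Outer integral (in θ): ∫_{0}^{π/2} (945/2) dθ = 945π/4.

Therefore ∬_D (14x^2 + 14y^2 + 42) dA = 945π/4.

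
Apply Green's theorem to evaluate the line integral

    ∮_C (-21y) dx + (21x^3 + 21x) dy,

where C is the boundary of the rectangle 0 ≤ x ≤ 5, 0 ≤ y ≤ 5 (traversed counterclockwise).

Green's theorem converts the closed line integral into a double integral over the enclosed region D:

    ∮_C P dx + Q dy = ∬_D (∂Q/∂x - ∂P/∂y) dA.

Here P = -21y, Q = 21x^3 + 21x, so

    ∂Q/∂x = 63x^2 + 21,    ∂P/∂y = -21,
    ∂Q/∂x - ∂P/∂y = 63x^2 + 42.

D is the region 0 ≤ x ≤ 5, 0 ≤ y ≤ 5. Evaluating the double integral:

    ∬_D (63x^2 + 42) dA = ∫_0^{5} ∫_0^{5} (63x^2 + 42) dy dx.

Inner (y from 0 to 5): 315x^2 + 210.
Outer (x from 0 to 5): 14175.

Therefore ∮_C P dx + Q dy = 14175.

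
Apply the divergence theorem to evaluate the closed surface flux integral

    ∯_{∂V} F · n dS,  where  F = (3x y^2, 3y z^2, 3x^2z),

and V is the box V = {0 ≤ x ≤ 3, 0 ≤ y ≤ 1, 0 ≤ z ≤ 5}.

By the divergence theorem,

    ∯_{∂V} F · n dS = ∭_V (∇ · F) dV.

Compute the divergence:
    ∇ · F = ∂F_x/∂x + ∂F_y/∂y + ∂F_z/∂z = 3y^2 + 3z^2 + 3x^2 = 3x^2 + 3y^2 + 3z^2.

V is a rectangular box, so dV = dx dy dz with 0 ≤ x ≤ 3, 0 ≤ y ≤ 1, 0 ≤ z ≤ 5.

Integrate (3x^2 + 3y^2 + 3z^2) over V as an iterated integral:

    ∭_V (∇·F) dV = ∫_0^{3} ∫_0^{1} ∫_0^{5} (3x^2 + 3y^2 + 3z^2) dz dy dx.

Inner (z from 0 to 5): 15x^2 + 15y^2 + 125.
Middle (y from 0 to 1): 15x^2 + 130.
Outer (x from 0 to 3): 525.

Therefore ∯_{∂V} F · n dS = 525.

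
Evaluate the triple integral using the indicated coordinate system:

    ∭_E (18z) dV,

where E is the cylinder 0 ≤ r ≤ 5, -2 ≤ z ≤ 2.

In cylindrical coordinates, x = r cos(θ), y = r sin(θ), z = z, and dV = r dr dθ dz.

The integrand becomes 18z, so

    ∭_E (18z) dV = ∫_{0}^{2π} ∫_{0}^{5} ∫_{-2}^{2} (18z) · r dz dr dθ.

Inner (z): 0.
Middle (r from 0 to 5): 0.
Outer (θ): 0.

Therefore the triple integral equals 0.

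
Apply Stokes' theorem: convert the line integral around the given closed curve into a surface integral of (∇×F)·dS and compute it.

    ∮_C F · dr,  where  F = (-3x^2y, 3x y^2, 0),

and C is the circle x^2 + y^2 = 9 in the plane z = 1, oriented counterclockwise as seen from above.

Let S be the flat disk x^2 + y^2 ≤ 9 in the plane z = 1, with upward unit normal n̂ = ẑ. By Stokes' theorem,

    ∮_C F · dr = ∬_S (∇ × F) · n̂ dS = ∬_D (curl F)_z dA,

where D is the disk x^2 + y^2 ≤ 9.

Compute the curl of F = (-3x^2y, 3x y^2, 0):
    (∇ × F)_x = ∂F_z/∂y - ∂F_y/∂z = 0,
    (∇ × F)_y = ∂F_x/∂z - ∂F_z/∂x = 0,
    (∇ × F)_z = ∂F_y/∂x - ∂F_x/∂y = 3x^2 + 3y^2.

On z = 1, (curl F)_z = 3x^2 + 3y^2.

Convert to polar (x = r cos θ, y = r sin θ, dA = r dr dθ); the integrand becomes 3r^2, so

    ∬_D (curl F)_z dA = ∫_0^{2π} ∫_0^{3} (3r^2) · r dr dθ.

Inner (r from 0 to 3): 243/4.
Outer (θ from 0 to 2π): 243π/2.

Therefore ∮_C F · dr = 243π/2.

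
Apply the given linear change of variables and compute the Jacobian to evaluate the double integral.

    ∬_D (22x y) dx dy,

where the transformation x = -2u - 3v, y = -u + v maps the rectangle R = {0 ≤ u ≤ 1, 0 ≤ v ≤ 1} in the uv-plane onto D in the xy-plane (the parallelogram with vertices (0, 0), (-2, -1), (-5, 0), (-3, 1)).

Compute the Jacobian determinant of (x, y) with respect to (u, v):

    ∂(x,y)/∂(u,v) = | -2  -3 | = (-2)(1) - (-3)(-1) = -5.
                   | -1  1 |

Its absolute value is |J| = 5 (the area scaling factor).

Substituting x = -2u - 3v, y = -u + v into the integrand,

    22x y → 44u^2 + 22u v - 66v^2,

so the integral becomes

    ∬_R (44u^2 + 22u v - 66v^2) · |J| du dv = ∫_0^1 ∫_0^1 (220u^2 + 110u v - 330v^2) dv du.

Inner (v): 220u^2 + 55u - 110.
Outer (u): -55/6.

Therefore ∬_D (22x y) dx dy = -55/6.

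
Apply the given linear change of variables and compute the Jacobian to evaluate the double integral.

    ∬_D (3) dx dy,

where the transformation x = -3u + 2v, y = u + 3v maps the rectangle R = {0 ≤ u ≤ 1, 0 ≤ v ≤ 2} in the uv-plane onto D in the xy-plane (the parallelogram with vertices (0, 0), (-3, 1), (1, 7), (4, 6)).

Compute the Jacobian determinant of (x, y) with respect to (u, v):

    ∂(x,y)/∂(u,v) = | -3  2 | = (-3)(3) - (2)(1) = -11.
                   | 1  3 |

Its absolute value is |J| = 11 (the area scaling factor).

Substituting x = -3u + 2v, y = u + 3v into the integrand,

    3 → 3,

so the integral becomes

    ∬_R (3) · |J| du dv = ∫_0^1 ∫_0^2 (33) dv du.

Inner (v): 66.
Outer (u): 66.

Therefore ∬_D (3) dx dy = 66.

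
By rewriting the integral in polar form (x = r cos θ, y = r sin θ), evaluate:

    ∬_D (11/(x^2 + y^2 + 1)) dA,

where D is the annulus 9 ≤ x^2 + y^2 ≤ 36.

The region D is 3 ≤ r ≤ 6, 0 ≤ θ ≤ 2π in polar coordinates, where x = r cos(θ), y = r sin(θ), and dA = r dr dθ.

Under the substitution, the integrand becomes 11/(r^2 + 1), so

    ∬_D (11/(x^2 + y^2 + 1)) dA = ∫_{0}^{2π} ∫_{3}^{6} (11/(r^2 + 1)) · r dr dθ.

Inner integral (in r): ∫_{3}^{6} (11/(r^2 + 1)) · r dr = log(69343957sqrt(370)/1000000).

Outer integral (in θ): ∫_{0}^{2π} (log(69343957sqrt(370)/1000000)) dθ = log((69343957sqrt(370)/1000000)^(2π)).

Therefore ∬_D (11/(x^2 + y^2 + 1)) dA = log((69343957sqrt(370)/1000000)^(2π)).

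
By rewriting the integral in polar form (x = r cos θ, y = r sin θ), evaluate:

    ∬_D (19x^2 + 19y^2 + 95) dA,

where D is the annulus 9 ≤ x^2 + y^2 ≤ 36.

The region D is 3 ≤ r ≤ 6, 0 ≤ θ ≤ 2π in polar coordinates, where x = r cos(θ), y = r sin(θ), and dA = r dr dθ.

Under the substitution, the integrand becomes 19r^2 + 95, so

    ∬_D (19x^2 + 19y^2 + 95) dA = ∫_{0}^{2π} ∫_{3}^{6} (19r^2 + 95) · r dr dθ.

Inner integral (in r): ∫_{3}^{6} (19r^2 + 95) · r dr = 28215/4.

Outer integral (in θ): ∫_{0}^{2π} (28215/4) dθ = 28215π/2.

Therefore ∬_D (19x^2 + 19y^2 + 95) dA = 28215π/2.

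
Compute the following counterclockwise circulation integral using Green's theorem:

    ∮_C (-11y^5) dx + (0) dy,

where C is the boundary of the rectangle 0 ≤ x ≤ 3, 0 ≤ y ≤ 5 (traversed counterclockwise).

Green's theorem converts the closed line integral into a double integral over the enclosed region D:

    ∮_C P dx + Q dy = ∬_D (∂Q/∂x - ∂P/∂y) dA.

Here P = -11y^5, Q = 0, so

    ∂Q/∂x = 0,    ∂P/∂y = -55y^4,
    ∂Q/∂x - ∂P/∂y = 55y^4.

D is the region 0 ≤ x ≤ 3, 0 ≤ y ≤ 5. Evaluating the double integral:

    ∬_D (55y^4) dA = ∫_0^{3} ∫_0^{5} (55y^4) dy dx.

Inner (y from 0 to 5): 34375.
Outer (x from 0 to 3): 103125.

Therefore ∮_C P dx + Q dy = 103125.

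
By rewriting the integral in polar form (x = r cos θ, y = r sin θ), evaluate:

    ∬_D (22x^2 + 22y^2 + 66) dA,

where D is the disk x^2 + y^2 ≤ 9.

The region D is 0 ≤ r ≤ 3, 0 ≤ θ ≤ 2π in polar coordinates, where x = r cos(θ), y = r sin(θ), and dA = r dr dθ.

Under the substitution, the integrand becomes 22r^2 + 66, so

    ∬_D (22x^2 + 22y^2 + 66) dA = ∫_{0}^{2π} ∫_{0}^{3} (22r^2 + 66) · r dr dθ.

Inner integral (in r): ∫_{0}^{3} (22r^2 + 66) · r dr = 1485/2.

Outer integral (in θ): ∫_{0}^{2π} (1485/2) dθ = 1485π.

Therefore ∬_D (22x^2 + 22y^2 + 66) dA = 1485π.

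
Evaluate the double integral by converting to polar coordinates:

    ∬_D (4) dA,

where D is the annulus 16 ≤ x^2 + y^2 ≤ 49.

The region D is 4 ≤ r ≤ 7, 0 ≤ θ ≤ 2π in polar coordinates, where x = r cos(θ), y = r sin(θ), and dA = r dr dθ.

Under the substitution, the integrand becomes 4, so

    ∬_D (4) dA = ∫_{0}^{2π} ∫_{4}^{7} (4) · r dr dθ.

Inner integral (in r): ∫_{4}^{7} (4) · r dr = 66.

Outer integral (in θ): ∫_{0}^{2π} (66) dθ = 132π.

Therefore ∬_D (4) dA = 132π.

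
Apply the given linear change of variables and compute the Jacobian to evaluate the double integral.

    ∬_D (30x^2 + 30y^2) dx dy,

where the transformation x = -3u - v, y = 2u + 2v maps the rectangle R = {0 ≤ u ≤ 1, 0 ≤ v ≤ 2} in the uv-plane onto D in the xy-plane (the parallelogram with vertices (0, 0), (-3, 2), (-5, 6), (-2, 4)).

Compute the Jacobian determinant of (x, y) with respect to (u, v):

    ∂(x,y)/∂(u,v) = | -3  -1 | = (-3)(2) - (-1)(2) = -4.
                   | 2  2 |

Its absolute value is |J| = 4 (the area scaling factor).

Substituting x = -3u - v, y = 2u + 2v into the integrand,

    30x^2 + 30y^2 → 390u^2 + 420u v + 150v^2,

so the integral becomes

    ∬_R (390u^2 + 420u v + 150v^2) · |J| du dv = ∫_0^1 ∫_0^2 (1560u^2 + 1680u v + 600v^2) dv du.

Inner (v): 3120u^2 + 3360u + 1600.
Outer (u): 4320.

Therefore ∬_D (30x^2 + 30y^2) dx dy = 4320.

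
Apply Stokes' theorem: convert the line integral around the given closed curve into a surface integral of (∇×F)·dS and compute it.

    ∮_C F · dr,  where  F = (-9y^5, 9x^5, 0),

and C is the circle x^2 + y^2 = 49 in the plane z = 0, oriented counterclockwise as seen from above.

Let S be the flat disk x^2 + y^2 ≤ 49 in the plane z = 0, with upward unit normal n̂ = ẑ. By Stokes' theorem,

    ∮_C F · dr = ∬_S (∇ × F) · n̂ dS = ∬_D (curl F)_z dA,

where D is the disk x^2 + y^2 ≤ 49.

Compute the curl of F = (-9y^5, 9x^5, 0):
    (∇ × F)_x = ∂F_z/∂y - ∂F_y/∂z = 0,
    (∇ × F)_y = ∂F_x/∂z - ∂F_z/∂x = 0,
    (∇ × F)_z = ∂F_y/∂x - ∂F_x/∂y = 45x^4 + 45y^4.

On z = 0, (curl F)_z = 45x^4 + 45y^4.

Convert to polar (x = r cos θ, y = r sin θ, dA = r dr dθ); the integrand becomes 45r^4(sin(θ)^4 + cos(θ)^4), so

    ∬_D (curl F)_z dA = ∫_0^{2π} ∫_0^{7} (45r^4(sin(θ)^4 + cos(θ)^4)) · r dr dθ.

Inner (r from 0 to 7): 1764735sin(θ)^4/2 + 1764735cos(θ)^4/2.
Outer (θ from 0 to 2π): 5294205π/4.

Therefore ∮_C F · dr = 5294205π/4.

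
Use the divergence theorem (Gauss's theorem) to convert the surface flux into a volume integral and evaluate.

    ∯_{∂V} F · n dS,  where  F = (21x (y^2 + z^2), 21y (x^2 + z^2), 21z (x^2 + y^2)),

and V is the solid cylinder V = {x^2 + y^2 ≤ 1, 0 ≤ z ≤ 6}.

By the divergence theorem,

    ∯_{∂V} F · n dS = ∭_V (∇ · F) dV.

Compute the divergence:
    ∇ · F = ∂F_x/∂x + ∂F_y/∂y + ∂F_z/∂z = 21y^2 + 21z^2 + 21x^2 + 21z^2 + 21x^2 + 21y^2 = 42x^2 + 42y^2 + 42z^2.

In cylindrical coordinates, x = r cos(θ), y = r sin(θ), z = z, dV = r dr dθ dz, with 0 ≤ r ≤ 1, 0 ≤ θ ≤ 2π, 0 ≤ z ≤ 6.

The integrand, after substitution and multiplying by the volume element, becomes (42r^2 + 42z^2) · r, so

    ∭_V (∇·F) dV = ∫_0^{2π} ∫_0^{1} ∫_0^{6} (42r^2 + 42z^2) · r dz dr dθ.

Inner (z from 0 to 6): 252r (r^2 + 12).
Middle (r from 0 to 1): 1575.
Outer (θ from 0 to 2π): 3150π.

Therefore ∯_{∂V} F · n dS = 3150π.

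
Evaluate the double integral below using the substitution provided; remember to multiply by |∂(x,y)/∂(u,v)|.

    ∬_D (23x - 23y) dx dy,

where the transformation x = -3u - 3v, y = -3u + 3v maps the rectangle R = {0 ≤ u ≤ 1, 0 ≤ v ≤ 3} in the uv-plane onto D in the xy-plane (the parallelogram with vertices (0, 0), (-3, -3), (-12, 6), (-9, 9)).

Compute the Jacobian determinant of (x, y) with respect to (u, v):

    ∂(x,y)/∂(u,v) = | -3  -3 | = (-3)(3) - (-3)(-3) = -18.
                   | -3  3 |

Its absolute value is |J| = 18 (the area scaling factor).

Substituting x = -3u - 3v, y = -3u + 3v into the integrand,

    23x - 23y → -138v,

so the integral becomes

    ∬_R (-138v) · |J| du dv = ∫_0^1 ∫_0^3 (-2484v) dv du.

Inner (v): -11178.
Outer (u): -11178.

Therefore ∬_D (23x - 23y) dx dy = -11178.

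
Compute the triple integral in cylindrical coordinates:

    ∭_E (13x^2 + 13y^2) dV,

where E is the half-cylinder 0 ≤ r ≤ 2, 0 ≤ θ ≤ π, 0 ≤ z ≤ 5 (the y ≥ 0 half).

In cylindrical coordinates, x = r cos(θ), y = r sin(θ), z = z, and dV = r dr dθ dz.

The integrand becomes 13r^2, so

    ∭_E (13x^2 + 13y^2) dV = ∫_{0}^{π} ∫_{0}^{2} ∫_{0}^{5} (13r^2) · r dz dr dθ.

Inner (z): 65r^3.
Middle (r from 0 to 2): 260.
Outer (θ): 260π.

Therefore the triple integral equals 260π.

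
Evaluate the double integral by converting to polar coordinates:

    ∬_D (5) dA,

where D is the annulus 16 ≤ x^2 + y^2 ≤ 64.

The region D is 4 ≤ r ≤ 8, 0 ≤ θ ≤ 2π in polar coordinates, where x = r cos(θ), y = r sin(θ), and dA = r dr dθ.

Under the substitution, the integrand becomes 5, so

    ∬_D (5) dA = ∫_{0}^{2π} ∫_{4}^{8} (5) · r dr dθ.

Inner integral (in r): ∫_{4}^{8} (5) · r dr = 120.

Outer integral (in θ): ∫_{0}^{2π} (120) dθ = 240π.

Therefore ∬_D (5) dA = 240π.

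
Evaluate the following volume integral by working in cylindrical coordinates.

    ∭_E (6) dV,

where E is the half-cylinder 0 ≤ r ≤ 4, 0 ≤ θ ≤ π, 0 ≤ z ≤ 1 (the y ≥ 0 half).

In cylindrical coordinates, x = r cos(θ), y = r sin(θ), z = z, and dV = r dr dθ dz.

The integrand becomes 6, so

    ∭_E (6) dV = ∫_{0}^{π} ∫_{0}^{4} ∫_{0}^{1} (6) · r dz dr dθ.

Inner (z): 6r.
Middle (r from 0 to 4): 48.
Outer (θ): 48π.

Therefore the triple integral equals 48π.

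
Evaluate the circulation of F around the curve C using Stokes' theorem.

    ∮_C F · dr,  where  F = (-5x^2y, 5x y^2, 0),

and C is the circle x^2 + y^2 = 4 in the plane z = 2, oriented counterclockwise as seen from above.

Let S be the flat disk x^2 + y^2 ≤ 4 in the plane z = 2, with upward unit normal n̂ = ẑ. By Stokes' theorem,

    ∮_C F · dr = ∬_S (∇ × F) · n̂ dS = ∬_D (curl F)_z dA,

where D is the disk x^2 + y^2 ≤ 4.

Compute the curl of F = (-5x^2y, 5x y^2, 0):
    (∇ × F)_x = ∂F_z/∂y - ∂F_y/∂z = 0,
    (∇ × F)_y = ∂F_x/∂z - ∂F_z/∂x = 0,
    (∇ × F)_z = ∂F_y/∂x - ∂F_x/∂y = 5x^2 + 5y^2.

On z = 2, (curl F)_z = 5x^2 + 5y^2.

Convert to polar (x = r cos θ, y = r sin θ, dA = r dr dθ); the integrand becomes 5r^2, so

    ∬_D (curl F)_z dA = ∫_0^{2π} ∫_0^{2} (5r^2) · r dr dθ.

Inner (r from 0 to 2): 20.
Outer (θ from 0 to 2π): 40π.

Therefore ∮_C F · dr = 40π.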